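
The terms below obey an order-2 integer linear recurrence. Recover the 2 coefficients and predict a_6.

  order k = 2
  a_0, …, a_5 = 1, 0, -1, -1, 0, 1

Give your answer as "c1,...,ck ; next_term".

1,-1 ; 1

  a_2 = 1·0 + -1·1 = -1
  a_3 = 1·-1 + -1·0 = -1
  a_4 = 1·-1 + -1·-1 = 0
  a_5 = 1·0 + -1·-1 = 1
  a_6 = 1·1 + -1·0 = 1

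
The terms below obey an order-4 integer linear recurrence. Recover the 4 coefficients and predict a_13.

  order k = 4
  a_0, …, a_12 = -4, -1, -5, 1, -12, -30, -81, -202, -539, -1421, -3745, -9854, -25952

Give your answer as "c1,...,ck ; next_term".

  a_4 = 2·1 + 1·-5 + 1·-1 + 2·-4 = -12
  a_5 = 2·-12 + 1·1 + 1·-5 + 2·-1 = -30
  a_6 = 2·-30 + 1·-12 + 1·1 + 2·-5 = -81
  a_7 = 2·-81 + 1·-30 + 1·-12 + 2·1 = -202
  a_8 = 2·-202 + 1·-81 + 1·-30 + 2·-12 = -539
  a_9 = 2·-539 + 1·-202 + 1·-81 + 2·-30 = -1421
  a_10 = 2·-1421 + 1·-539 + 1·-202 + 2·-81 = -3745
  a_11 = 2·-3745 + 1·-1421 + 1·-539 + 2·-202 = -9854
  a_12 = 2·-9854 + 1·-3745 + 1·-1421 + 2·-539 = -25952
  a_13 = 2·-25952 + 1·-9854 + 1·-3745 + 2·-1421 = -68345

2,1,1,2 ; -68345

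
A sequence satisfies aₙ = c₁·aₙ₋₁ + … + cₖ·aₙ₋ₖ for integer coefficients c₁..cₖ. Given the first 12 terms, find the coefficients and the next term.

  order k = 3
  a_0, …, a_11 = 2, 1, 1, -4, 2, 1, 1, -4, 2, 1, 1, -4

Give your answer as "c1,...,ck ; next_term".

-1,-1,-1 ; 2

  a_3 = -1·1 + -1·1 + -1·2 = -4
  a_4 = -1·-4 + -1·1 + -1·1 = 2
  a_5 = -1·2 + -1·-4 + -1·1 = 1
  a_6 = -1·1 + -1·2 + -1·-4 = 1
  a_7 = -1·1 + -1·1 + -1·2 = -4
  a_8 = -1·-4 + -1·1 + -1·1 = 2
  a_9 = -1·2 + -1·-4 + -1·1 = 1
  a_10 = -1·1 + -1·2 + -1·-4 = 1
  a_11 = -1·1 + -1·1 + -1·2 = -4
  a_12 = -1·-4 + -1·1 + -1·1 = 2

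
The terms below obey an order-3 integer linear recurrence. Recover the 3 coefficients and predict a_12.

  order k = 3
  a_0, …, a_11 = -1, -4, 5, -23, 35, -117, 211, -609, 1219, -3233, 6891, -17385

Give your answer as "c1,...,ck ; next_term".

-1,4,2 ; 38483

  a_3 = -1·5 + 4·-4 + 2·-1 = -23
  a_4 = -1·-23 + 4·5 + 2·-4 = 35
  a_5 = -1·35 + 4·-23 + 2·5 = -117
  a_6 = -1·-117 + 4·35 + 2·-23 = 211
  a_7 = -1·211 + 4·-117 + 2·35 = -609
  a_8 = -1·-609 + 4·211 + 2·-117 = 1219
  a_9 = -1·1219 + 4·-609 + 2·211 = -3233
  a_10 = -1·-3233 + 4·1219 + 2·-609 = 6891
  a_11 = -1·6891 + 4·-3233 + 2·1219 = -17385
  a_12 = -1·-17385 + 4·6891 + 2·-3233 = 38483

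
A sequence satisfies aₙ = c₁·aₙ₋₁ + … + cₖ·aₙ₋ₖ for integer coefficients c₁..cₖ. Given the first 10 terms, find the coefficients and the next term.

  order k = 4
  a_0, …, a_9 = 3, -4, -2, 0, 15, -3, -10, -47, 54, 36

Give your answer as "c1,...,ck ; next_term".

  a_4 = -1·0 + -1·-2 + -4·-4 + -1·3 = 15
  a_5 = -1·15 + -1·0 + -4·-2 + -1·-4 = -3
  a_6 = -1·-3 + -1·15 + -4·0 + -1·-2 = -10
  a_7 = -1·-10 + -1·-3 + -4·15 + -1·0 = -47
  a_8 = -1·-47 + -1·-10 + -4·-3 + -1·15 = 54
  a_9 = -1·54 + -1·-47 + -4·-10 + -1·-3 = 36
  a_10 = -1·36 + -1·54 + -4·-47 + -1·-10 = 108

-1,-1,-4,-1 ; 108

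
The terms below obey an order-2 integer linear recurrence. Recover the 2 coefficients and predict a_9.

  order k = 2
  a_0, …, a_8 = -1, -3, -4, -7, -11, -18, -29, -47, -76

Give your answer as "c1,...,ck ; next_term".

  a_2 = 1·-3 + 1·-1 = -4
  a_3 = 1·-4 + 1·-3 = -7
  a_4 = 1·-7 + 1·-4 = -11
  a_5 = 1·-11 + 1·-7 = -18
  a_6 = 1·-18 + 1·-11 = -29
  a_7 = 1·-29 + 1·-18 = -47
  a_8 = 1·-47 + 1·-29 = -76
  a_9 = 1·-76 + 1·-47 = -123

1,1 ; -123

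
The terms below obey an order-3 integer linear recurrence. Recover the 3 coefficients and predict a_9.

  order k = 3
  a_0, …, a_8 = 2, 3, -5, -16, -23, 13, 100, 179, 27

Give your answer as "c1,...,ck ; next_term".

  a_3 = 1·-5 + -1·3 + -4·2 = -16
  a_4 = 1·-16 + -1·-5 + -4·3 = -23
  a_5 = 1·-23 + -1·-16 + -4·-5 = 13
  a_6 = 1·13 + -1·-23 + -4·-16 = 100
  a_7 = 1·100 + -1·13 + -4·-23 = 179
  a_8 = 1·179 + -1·100 + -4·13 = 27
  a_9 = 1·27 + -1·179 + -4·100 = -552

1,-1,-4 ; -552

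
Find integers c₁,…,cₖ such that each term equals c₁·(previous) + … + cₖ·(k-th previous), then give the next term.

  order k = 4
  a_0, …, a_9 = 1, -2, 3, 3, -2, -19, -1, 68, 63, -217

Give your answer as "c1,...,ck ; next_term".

1,-3,0,4 ; -410

  a_4 = 1·3 + -3·3 + 0·-2 + 4·1 = -2
  a_5 = 1·-2 + -3·3 + 0·3 + 4·-2 = -19
  a_6 = 1·-19 + -3·-2 + 0·3 + 4·3 = -1
  a_7 = 1·-1 + -3·-19 + 0·-2 + 4·3 = 68
  a_8 = 1·68 + -3·-1 + 0·-19 + 4·-2 = 63
  a_9 = 1·63 + -3·68 + 0·-1 + 4·-19 = -217
  a_10 = 1·-217 + -3·63 + 0·68 + 4·-1 = -410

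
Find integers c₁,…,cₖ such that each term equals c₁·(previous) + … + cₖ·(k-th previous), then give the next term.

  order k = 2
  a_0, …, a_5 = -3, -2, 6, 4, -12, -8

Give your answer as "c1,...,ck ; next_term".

0,-2 ; 24

  a_2 = 0·-2 + -2·-3 = 6
  a_3 = 0·6 + -2·-2 = 4
  a_4 = 0·4 + -2·6 = -12
  a_5 = 0·-12 + -2·4 = -8
  a_6 = 0·-8 + -2·-12 = 24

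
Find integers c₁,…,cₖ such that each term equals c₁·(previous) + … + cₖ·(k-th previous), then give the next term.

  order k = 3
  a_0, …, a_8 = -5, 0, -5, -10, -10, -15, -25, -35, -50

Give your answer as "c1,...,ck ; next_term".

  a_3 = 1·-5 + 0·0 + 1·-5 = -10
  a_4 = 1·-10 + 0·-5 + 1·0 = -10
  a_5 = 1·-10 + 0·-10 + 1·-5 = -15
  a_6 = 1·-15 + 0·-10 + 1·-10 = -25
  a_7 = 1·-25 + 0·-15 + 1·-10 = -35
  a_8 = 1·-35 + 0·-25 + 1·-15 = -50
  a_9 = 1·-50 + 0·-35 + 1·-25 = -75

1,0,1 ; -75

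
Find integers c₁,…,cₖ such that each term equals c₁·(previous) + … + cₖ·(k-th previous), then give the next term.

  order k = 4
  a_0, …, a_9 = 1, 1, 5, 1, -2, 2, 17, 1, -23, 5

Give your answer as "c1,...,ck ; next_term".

  a_4 = 0·1 + -1·5 + 0·1 + 3·1 = -2
  a_5 = 0·-2 + -1·1 + 0·5 + 3·1 = 2
  a_6 = 0·2 + -1·-2 + 0·1 + 3·5 = 17
  a_7 = 0·17 + -1·2 + 0·-2 + 3·1 = 1
  a_8 = 0·1 + -1·17 + 0·2 + 3·-2 = -23
  a_9 = 0·-23 + -1·1 + 0·17 + 3·2 = 5
  a_10 = 0·5 + -1·-23 + 0·1 + 3·17 = 74

0,-1,0,3 ; 74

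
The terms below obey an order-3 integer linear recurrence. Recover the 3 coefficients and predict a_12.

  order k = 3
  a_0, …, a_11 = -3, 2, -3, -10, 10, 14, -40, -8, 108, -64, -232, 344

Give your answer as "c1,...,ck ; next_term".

  a_3 = 0·-3 + -2·2 + 2·-3 = -10
  a_4 = 0·-10 + -2·-3 + 2·2 = 10
  a_5 = 0·10 + -2·-10 + 2·-3 = 14
  a_6 = 0·14 + -2·10 + 2·-10 = -40
  a_7 = 0·-40 + -2·14 + 2·10 = -8
  a_8 = 0·-8 + -2·-40 + 2·14 = 108
  a_9 = 0·108 + -2·-8 + 2·-40 = -64
  a_10 = 0·-64 + -2·108 + 2·-8 = -232
  a_11 = 0·-232 + -2·-64 + 2·108 = 344
  a_12 = 0·344 + -2·-232 + 2·-64 = 336

0,-2,2 ; 336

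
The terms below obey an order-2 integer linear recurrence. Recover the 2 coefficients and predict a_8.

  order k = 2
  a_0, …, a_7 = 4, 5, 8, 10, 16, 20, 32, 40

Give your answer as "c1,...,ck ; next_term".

  a_2 = 0·5 + 2·4 = 8
  a_3 = 0·8 + 2·5 = 10
  a_4 = 0·10 + 2·8 = 16
  a_5 = 0·16 + 2·10 = 20
  a_6 = 0·20 + 2·16 = 32
  a_7 = 0·32 + 2·20 = 40
  a_8 = 0·40 + 2·32 = 64

0,2 ; 64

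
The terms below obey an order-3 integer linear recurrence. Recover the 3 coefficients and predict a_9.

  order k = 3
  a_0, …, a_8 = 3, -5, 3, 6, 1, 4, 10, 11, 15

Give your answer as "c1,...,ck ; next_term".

1,0,1 ; 25

  a_3 = 1·3 + 0·-5 + 1·3 = 6
  a_4 = 1·6 + 0·3 + 1·-5 = 1
  a_5 = 1·1 + 0·6 + 1·3 = 4
  a_6 = 1·4 + 0·1 + 1·6 = 10
  a_7 = 1·10 + 0·4 + 1·1 = 11
  a_8 = 1·11 + 0·10 + 1·4 = 15
  a_9 = 1·15 + 0·11 + 1·10 = 25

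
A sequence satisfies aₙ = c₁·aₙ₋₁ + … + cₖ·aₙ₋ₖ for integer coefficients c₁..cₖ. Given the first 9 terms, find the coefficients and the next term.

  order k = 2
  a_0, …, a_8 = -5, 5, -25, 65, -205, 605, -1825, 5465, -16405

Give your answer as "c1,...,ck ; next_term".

-2,3 ; 49205

  a_2 = -2·5 + 3·-5 = -25
  a_3 = -2·-25 + 3·5 = 65
  a_4 = -2·65 + 3·-25 = -205
  a_5 = -2·-205 + 3·65 = 605
  a_6 = -2·605 + 3·-205 = -1825
  a_7 = -2·-1825 + 3·605 = 5465
  a_8 = -2·5465 + 3·-1825 = -16405
  a_9 = -2·-16405 + 3·5465 = 49205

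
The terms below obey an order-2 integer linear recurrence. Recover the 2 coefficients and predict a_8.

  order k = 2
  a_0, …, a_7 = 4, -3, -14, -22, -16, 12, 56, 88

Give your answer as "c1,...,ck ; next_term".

  a_2 = 2·-3 + -2·4 = -14
  a_3 = 2·-14 + -2·-3 = -22
  a_4 = 2·-22 + -2·-14 = -16
  a_5 = 2·-16 + -2·-22 = 12
  a_6 = 2·12 + -2·-16 = 56
  a_7 = 2·56 + -2·12 = 88
  a_8 = 2·88 + -2·56 = 64

2,-2 ; 64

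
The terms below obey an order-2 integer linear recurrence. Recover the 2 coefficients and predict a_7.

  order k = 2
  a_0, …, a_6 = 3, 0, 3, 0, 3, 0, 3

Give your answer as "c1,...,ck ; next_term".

0,1 ; 0

  a_2 = 0·0 + 1·3 = 3
  a_3 = 0·3 + 1·0 = 0
  a_4 = 0·0 + 1·3 = 3
  a_5 = 0·3 + 1·0 = 0
  a_6 = 0·0 + 1·3 = 3
  a_7 = 0·3 + 1·0 = 0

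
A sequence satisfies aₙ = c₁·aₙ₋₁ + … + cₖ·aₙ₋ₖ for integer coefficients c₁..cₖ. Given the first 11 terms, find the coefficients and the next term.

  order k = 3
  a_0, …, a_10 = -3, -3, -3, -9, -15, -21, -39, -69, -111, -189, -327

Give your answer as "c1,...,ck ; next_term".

  a_3 = 1·-3 + 0·-3 + 2·-3 = -9
  a_4 = 1·-9 + 0·-3 + 2·-3 = -15
  a_5 = 1·-15 + 0·-9 + 2·-3 = -21
  a_6 = 1·-21 + 0·-15 + 2·-9 = -39
  a_7 = 1·-39 + 0·-21 + 2·-15 = -69
  a_8 = 1·-69 + 0·-39 + 2·-21 = -111
  a_9 = 1·-111 + 0·-69 + 2·-39 = -189
  a_10 = 1·-189 + 0·-111 + 2·-69 = -327
  a_11 = 1·-327 + 0·-189 + 2·-111 = -549

1,0,2 ; -549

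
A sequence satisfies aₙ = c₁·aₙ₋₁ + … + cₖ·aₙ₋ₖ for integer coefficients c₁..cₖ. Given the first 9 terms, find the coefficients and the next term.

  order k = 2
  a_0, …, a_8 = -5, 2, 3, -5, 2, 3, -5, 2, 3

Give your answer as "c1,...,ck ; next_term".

-1,-1 ; -5

  a_2 = -1·2 + -1·-5 = 3
  a_3 = -1·3 + -1·2 = -5
  a_4 = -1·-5 + -1·3 = 2
  a_5 = -1·2 + -1·-5 = 3
  a_6 = -1·3 + -1·2 = -5
  a_7 = -1·-5 + -1·3 = 2
  a_8 = -1·2 + -1·-5 = 3
  a_9 = -1·3 + -1·2 = -5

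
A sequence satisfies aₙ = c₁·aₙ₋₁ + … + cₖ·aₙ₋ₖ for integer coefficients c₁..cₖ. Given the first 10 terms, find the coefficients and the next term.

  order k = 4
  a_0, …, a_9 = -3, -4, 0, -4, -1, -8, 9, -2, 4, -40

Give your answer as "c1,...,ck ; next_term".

0,-1,-2,3 ; 27

  a_4 = 0·-4 + -1·0 + -2·-4 + 3·-3 = -1
  a_5 = 0·-1 + -1·-4 + -2·0 + 3·-4 = -8
  a_6 = 0·-8 + -1·-1 + -2·-4 + 3·0 = 9
  a_7 = 0·9 + -1·-8 + -2·-1 + 3·-4 = -2
  a_8 = 0·-2 + -1·9 + -2·-8 + 3·-1 = 4
  a_9 = 0·4 + -1·-2 + -2·9 + 3·-8 = -40
  a_10 = 0·-40 + -1·4 + -2·-2 + 3·9 = 27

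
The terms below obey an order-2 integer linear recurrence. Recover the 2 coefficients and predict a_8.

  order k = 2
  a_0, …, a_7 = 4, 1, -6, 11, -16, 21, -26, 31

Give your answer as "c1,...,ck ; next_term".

-2,-1 ; -36

  a_2 = -2·1 + -1·4 = -6
  a_3 = -2·-6 + -1·1 = 11
  a_4 = -2·11 + -1·-6 = -16
  a_5 = -2·-16 + -1·11 = 21
  a_6 = -2·21 + -1·-16 = -26
  a_7 = -2·-26 + -1·21 = 31
  a_8 = -2·31 + -1·-26 = -36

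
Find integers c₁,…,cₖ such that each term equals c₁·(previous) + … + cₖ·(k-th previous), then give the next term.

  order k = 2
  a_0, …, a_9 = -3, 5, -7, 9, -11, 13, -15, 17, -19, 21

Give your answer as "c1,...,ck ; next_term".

  a_2 = -2·5 + -1·-3 = -7
  a_3 = -2·-7 + -1·5 = 9
  a_4 = -2·9 + -1·-7 = -11
  a_5 = -2·-11 + -1·9 = 13
  a_6 = -2·13 + -1·-11 = -15
  a_7 = -2·-15 + -1·13 = 17
  a_8 = -2·17 + -1·-15 = -19
  a_9 = -2·-19 + -1·17 = 21
  a_10 = -2·21 + -1·-19 = -23

-2,-1 ; -23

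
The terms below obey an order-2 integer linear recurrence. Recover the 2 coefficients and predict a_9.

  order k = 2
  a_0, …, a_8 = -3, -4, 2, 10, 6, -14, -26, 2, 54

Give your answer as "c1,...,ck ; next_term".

  a_2 = 1·-4 + -2·-3 = 2
  a_3 = 1·2 + -2·-4 = 10
  a_4 = 1·10 + -2·2 = 6
  a_5 = 1·6 + -2·10 = -14
  a_6 = 1·-14 + -2·6 = -26
  a_7 = 1·-26 + -2·-14 = 2
  a_8 = 1·2 + -2·-26 = 54
  a_9 = 1·54 + -2·2 = 50

1,-2 ; 50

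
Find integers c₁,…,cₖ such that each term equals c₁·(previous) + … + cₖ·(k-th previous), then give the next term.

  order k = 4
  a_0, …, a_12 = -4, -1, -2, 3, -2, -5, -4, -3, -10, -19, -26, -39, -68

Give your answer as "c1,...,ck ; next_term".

  a_4 = 1·3 + 0·-2 + 1·-1 + 1·-4 = -2
  a_5 = 1·-2 + 0·3 + 1·-2 + 1·-1 = -5
  a_6 = 1·-5 + 0·-2 + 1·3 + 1·-2 = -4
  a_7 = 1·-4 + 0·-5 + 1·-2 + 1·3 = -3
  a_8 = 1·-3 + 0·-4 + 1·-5 + 1·-2 = -10
  a_9 = 1·-10 + 0·-3 + 1·-4 + 1·-5 = -19
  a_10 = 1·-19 + 0·-10 + 1·-3 + 1·-4 = -26
  a_11 = 1·-26 + 0·-19 + 1·-10 + 1·-3 = -39
  a_12 = 1·-39 + 0·-26 + 1·-19 + 1·-10 = -68
  a_13 = 1·-68 + 0·-39 + 1·-26 + 1·-19 = -113

1,0,1,1 ; -113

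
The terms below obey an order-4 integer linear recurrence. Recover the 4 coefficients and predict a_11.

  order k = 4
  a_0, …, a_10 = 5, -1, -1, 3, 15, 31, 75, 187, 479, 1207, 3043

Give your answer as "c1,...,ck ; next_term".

  a_4 = 2·3 + 1·-1 + 0·-1 + 2·5 = 15
  a_5 = 2·15 + 1·3 + 0·-1 + 2·-1 = 31
  a_6 = 2·31 + 1·15 + 0·3 + 2·-1 = 75
  a_7 = 2·75 + 1·31 + 0·15 + 2·3 = 187
  a_8 = 2·187 + 1·75 + 0·31 + 2·15 = 479
  a_9 = 2·479 + 1·187 + 0·75 + 2·31 = 1207
  a_10 = 2·1207 + 1·479 + 0·187 + 2·75 = 3043
  a_11 = 2·3043 + 1·1207 + 0·479 + 2·187 = 7667

2,1,0,2 ; 7667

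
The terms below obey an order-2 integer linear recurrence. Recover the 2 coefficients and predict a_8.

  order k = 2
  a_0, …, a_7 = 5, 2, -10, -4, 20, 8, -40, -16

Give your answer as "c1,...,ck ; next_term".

  a_2 = 0·2 + -2·5 = -10
  a_3 = 0·-10 + -2·2 = -4
  a_4 = 0·-4 + -2·-10 = 20
  a_5 = 0·20 + -2·-4 = 8
  a_6 = 0·8 + -2·20 = -40
  a_7 = 0·-40 + -2·8 = -16
  a_8 = 0·-16 + -2·-40 = 80

0,-2 ; 80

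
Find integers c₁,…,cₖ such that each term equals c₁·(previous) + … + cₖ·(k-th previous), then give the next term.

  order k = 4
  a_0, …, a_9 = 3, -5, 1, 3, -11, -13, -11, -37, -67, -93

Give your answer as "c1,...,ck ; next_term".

2,-1,2,-2 ; -171

  a_4 = 2·3 + -1·1 + 2·-5 + -2·3 = -11
  a_5 = 2·-11 + -1·3 + 2·1 + -2·-5 = -13
  a_6 = 2·-13 + -1·-11 + 2·3 + -2·1 = -11
  a_7 = 2·-11 + -1·-13 + 2·-11 + -2·3 = -37
  a_8 = 2·-37 + -1·-11 + 2·-13 + -2·-11 = -67
  a_9 = 2·-67 + -1·-37 + 2·-11 + -2·-13 = -93
  a_10 = 2·-93 + -1·-67 + 2·-37 + -2·-11 = -171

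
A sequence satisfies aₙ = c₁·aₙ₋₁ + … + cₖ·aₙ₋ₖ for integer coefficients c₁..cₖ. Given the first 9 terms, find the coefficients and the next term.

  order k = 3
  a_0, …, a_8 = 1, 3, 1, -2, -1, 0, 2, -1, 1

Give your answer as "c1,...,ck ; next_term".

-1,0,-1 ; -3

  a_3 = -1·1 + 0·3 + -1·1 = -2
  a_4 = -1·-2 + 0·1 + -1·3 = -1
  a_5 = -1·-1 + 0·-2 + -1·1 = 0
  a_6 = -1·0 + 0·-1 + -1·-2 = 2
  a_7 = -1·2 + 0·0 + -1·-1 = -1
  a_8 = -1·-1 + 0·2 + -1·0 = 1
  a_9 = -1·1 + 0·-1 + -1·2 = -3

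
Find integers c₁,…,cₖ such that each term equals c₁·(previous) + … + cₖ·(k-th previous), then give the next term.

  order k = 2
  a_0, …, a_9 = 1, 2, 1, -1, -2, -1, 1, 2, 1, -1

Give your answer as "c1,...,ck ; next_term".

1,-1 ; -2

  a_2 = 1·2 + -1·1 = 1
  a_3 = 1·1 + -1·2 = -1
  a_4 = 1·-1 + -1·1 = -2
  a_5 = 1·-2 + -1·-1 = -1
  a_6 = 1·-1 + -1·-2 = 1
  a_7 = 1·1 + -1·-1 = 2
  a_8 = 1·2 + -1·1 = 1
  a_9 = 1·1 + -1·2 = -1
  a_10 = 1·-1 + -1·1 = -2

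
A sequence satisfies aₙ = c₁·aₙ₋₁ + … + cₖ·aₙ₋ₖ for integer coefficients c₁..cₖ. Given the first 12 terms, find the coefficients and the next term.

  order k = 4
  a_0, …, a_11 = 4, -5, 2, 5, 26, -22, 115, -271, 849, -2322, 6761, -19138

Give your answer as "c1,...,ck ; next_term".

-1,4,-3,2 ; 54846

  a_4 = -1·5 + 4·2 + -3·-5 + 2·4 = 26
  a_5 = -1·26 + 4·5 + -3·2 + 2·-5 = -22
  a_6 = -1·-22 + 4·26 + -3·5 + 2·2 = 115
  a_7 = -1·115 + 4·-22 + -3·26 + 2·5 = -271
  a_8 = -1·-271 + 4·115 + -3·-22 + 2·26 = 849
  a_9 = -1·849 + 4·-271 + -3·115 + 2·-22 = -2322
  a_10 = -1·-2322 + 4·849 + -3·-271 + 2·115 = 6761
  a_11 = -1·6761 + 4·-2322 + -3·849 + 2·-271 = -19138
  a_12 = -1·-19138 + 4·6761 + -3·-2322 + 2·849 = 54846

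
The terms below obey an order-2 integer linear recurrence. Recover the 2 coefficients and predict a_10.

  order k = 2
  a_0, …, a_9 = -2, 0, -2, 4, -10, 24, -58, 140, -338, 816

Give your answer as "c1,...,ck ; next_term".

-2,1 ; -1970

  a_2 = -2·0 + 1·-2 = -2
  a_3 = -2·-2 + 1·0 = 4
  a_4 = -2·4 + 1·-2 = -10
  a_5 = -2·-10 + 1·4 = 24
  a_6 = -2·24 + 1·-10 = -58
  a_7 = -2·-58 + 1·24 = 140
  a_8 = -2·140 + 1·-58 = -338
  a_9 = -2·-338 + 1·140 = 816
  a_10 = -2·816 + 1·-338 = -1970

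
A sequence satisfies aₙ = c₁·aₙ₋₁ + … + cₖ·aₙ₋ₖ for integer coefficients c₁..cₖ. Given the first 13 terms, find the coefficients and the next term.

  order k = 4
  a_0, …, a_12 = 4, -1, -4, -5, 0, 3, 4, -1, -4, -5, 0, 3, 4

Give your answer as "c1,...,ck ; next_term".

  a_4 = 1·-5 + 0·-4 + -1·-1 + 1·4 = 0
  a_5 = 1·0 + 0·-5 + -1·-4 + 1·-1 = 3
  a_6 = 1·3 + 0·0 + -1·-5 + 1·-4 = 4
  a_7 = 1·4 + 0·3 + -1·0 + 1·-5 = -1
  a_8 = 1·-1 + 0·4 + -1·3 + 1·0 = -4
  a_9 = 1·-4 + 0·-1 + -1·4 + 1·3 = -5
  a_10 = 1·-5 + 0·-4 + -1·-1 + 1·4 = 0
  a_11 = 1·0 + 0·-5 + -1·-4 + 1·-1 = 3
  a_12 = 1·3 + 0·0 + -1·-5 + 1·-4 = 4
  a_13 = 1·4 + 0·3 + -1·0 + 1·-5 = -1

1,0,-1,1 ; -1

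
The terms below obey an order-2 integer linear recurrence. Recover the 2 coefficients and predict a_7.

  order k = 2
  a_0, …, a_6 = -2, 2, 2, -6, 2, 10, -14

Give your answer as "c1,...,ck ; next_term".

-1,-2 ; -6

  a_2 = -1·2 + -2·-2 = 2
  a_3 = -1·2 + -2·2 = -6
  a_4 = -1·-6 + -2·2 = 2
  a_5 = -1·2 + -2·-6 = 10
  a_6 = -1·10 + -2·2 = -14
  a_7 = -1·-14 + -2·10 = -6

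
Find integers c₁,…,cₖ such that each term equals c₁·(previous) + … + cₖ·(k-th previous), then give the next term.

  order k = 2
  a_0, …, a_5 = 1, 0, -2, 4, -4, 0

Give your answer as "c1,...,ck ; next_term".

  a_2 = -2·0 + -2·1 = -2
  a_3 = -2·-2 + -2·0 = 4
  a_4 = -2·4 + -2·-2 = -4
  a_5 = -2·-4 + -2·4 = 0
  a_6 = -2·0 + -2·-4 = 8

-2,-2 ; 8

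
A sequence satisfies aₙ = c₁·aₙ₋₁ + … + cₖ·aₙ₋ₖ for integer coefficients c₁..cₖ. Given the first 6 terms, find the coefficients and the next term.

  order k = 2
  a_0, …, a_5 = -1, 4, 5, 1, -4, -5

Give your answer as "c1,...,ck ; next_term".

  a_2 = 1·4 + -1·-1 = 5
  a_3 = 1·5 + -1·4 = 1
  a_4 = 1·1 + -1·5 = -4
  a_5 = 1·-4 + -1·1 = -5
  a_6 = 1·-5 + -1·-4 = -1

1,-1 ; -1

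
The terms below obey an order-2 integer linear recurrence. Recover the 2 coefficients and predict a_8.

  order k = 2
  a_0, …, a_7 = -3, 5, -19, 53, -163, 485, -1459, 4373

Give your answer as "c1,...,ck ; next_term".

-2,3 ; -13123

  a_2 = -2·5 + 3·-3 = -19
  a_3 = -2·-19 + 3·5 = 53
  a_4 = -2·53 + 3·-19 = -163
  a_5 = -2·-163 + 3·53 = 485
  a_6 = -2·485 + 3·-163 = -1459
  a_7 = -2·-1459 + 3·485 = 4373
  a_8 = -2·4373 + 3·-1459 = -13123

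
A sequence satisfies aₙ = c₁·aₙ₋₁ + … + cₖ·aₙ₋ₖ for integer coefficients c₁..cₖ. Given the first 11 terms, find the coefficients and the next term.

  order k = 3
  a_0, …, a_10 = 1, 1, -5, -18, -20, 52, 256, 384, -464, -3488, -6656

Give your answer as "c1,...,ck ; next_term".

  a_3 = 2·-5 + -4·1 + -4·1 = -18
  a_4 = 2·-18 + -4·-5 + -4·1 = -20
  a_5 = 2·-20 + -4·-18 + -4·-5 = 52
  a_6 = 2·52 + -4·-20 + -4·-18 = 256
  a_7 = 2·256 + -4·52 + -4·-20 = 384
  a_8 = 2·384 + -4·256 + -4·52 = -464
  a_9 = 2·-464 + -4·384 + -4·256 = -3488
  a_10 = 2·-3488 + -4·-464 + -4·384 = -6656
  a_11 = 2·-6656 + -4·-3488 + -4·-464 = 2496

2,-4,-4 ; 2496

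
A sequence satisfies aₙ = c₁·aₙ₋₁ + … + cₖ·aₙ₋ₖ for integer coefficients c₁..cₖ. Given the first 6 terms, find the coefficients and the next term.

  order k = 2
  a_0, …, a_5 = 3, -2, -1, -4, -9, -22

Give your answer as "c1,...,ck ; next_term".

2,1 ; -53

  a_2 = 2·-2 + 1·3 = -1
  a_3 = 2·-1 + 1·-2 = -4
  a_4 = 2·-4 + 1·-1 = -9
  a_5 = 2·-9 + 1·-4 = -22
  a_6 = 2·-22 + 1·-9 = -53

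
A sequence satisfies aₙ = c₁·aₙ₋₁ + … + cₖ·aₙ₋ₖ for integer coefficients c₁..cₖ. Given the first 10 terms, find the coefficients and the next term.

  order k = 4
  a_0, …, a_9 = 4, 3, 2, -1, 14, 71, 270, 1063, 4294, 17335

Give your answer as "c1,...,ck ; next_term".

4,-1,4,2 ; 69838

  a_4 = 4·-1 + -1·2 + 4·3 + 2·4 = 14
  a_5 = 4·14 + -1·-1 + 4·2 + 2·3 = 71
  a_6 = 4·71 + -1·14 + 4·-1 + 2·2 = 270
  a_7 = 4·270 + -1·71 + 4·14 + 2·-1 = 1063
  a_8 = 4·1063 + -1·270 + 4·71 + 2·14 = 4294
  a_9 = 4·4294 + -1·1063 + 4·270 + 2·71 = 17335
  a_10 = 4·17335 + -1·4294 + 4·1063 + 2·270 = 69838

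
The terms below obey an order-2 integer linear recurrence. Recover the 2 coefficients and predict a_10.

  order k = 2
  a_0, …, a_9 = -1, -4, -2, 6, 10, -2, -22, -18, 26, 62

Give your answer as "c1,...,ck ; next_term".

  a_2 = 1·-4 + -2·-1 = -2
  a_3 = 1·-2 + -2·-4 = 6
  a_4 = 1·6 + -2·-2 = 10
  a_5 = 1·10 + -2·6 = -2
  a_6 = 1·-2 + -2·10 = -22
  a_7 = 1·-22 + -2·-2 = -18
  a_8 = 1·-18 + -2·-22 = 26
  a_9 = 1·26 + -2·-18 = 62
  a_10 = 1·62 + -2·26 = 10

1,-2 ; 10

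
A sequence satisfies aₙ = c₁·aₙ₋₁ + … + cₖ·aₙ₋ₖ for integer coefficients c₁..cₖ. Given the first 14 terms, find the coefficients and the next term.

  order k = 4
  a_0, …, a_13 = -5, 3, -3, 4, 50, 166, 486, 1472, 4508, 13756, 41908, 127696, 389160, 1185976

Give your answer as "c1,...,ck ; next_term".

  a_4 = 4·4 + -4·-3 + 4·3 + -2·-5 = 50
  a_5 = 4·50 + -4·4 + 4·-3 + -2·3 = 166
  a_6 = 4·166 + -4·50 + 4·4 + -2·-3 = 486
  a_7 = 4·486 + -4·166 + 4·50 + -2·4 = 1472
  a_8 = 4·1472 + -4·486 + 4·166 + -2·50 = 4508
  a_9 = 4·4508 + -4·1472 + 4·486 + -2·166 = 13756
  a_10 = 4·13756 + -4·4508 + 4·1472 + -2·486 = 41908
  a_11 = 4·41908 + -4·13756 + 4·4508 + -2·1472 = 127696
  a_12 = 4·127696 + -4·41908 + 4·13756 + -2·4508 = 389160
  a_13 = 4·389160 + -4·127696 + 4·41908 + -2·13756 = 1185976
  a_14 = 4·1185976 + -4·389160 + 4·127696 + -2·41908 = 3614232

4,-4,4,-2 ; 3614232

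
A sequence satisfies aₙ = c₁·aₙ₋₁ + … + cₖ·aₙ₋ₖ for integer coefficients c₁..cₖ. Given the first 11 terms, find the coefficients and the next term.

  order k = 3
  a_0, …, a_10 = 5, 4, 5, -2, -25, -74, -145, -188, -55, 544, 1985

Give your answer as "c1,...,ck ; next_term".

  a_3 = 3·5 + -3·4 + -1·5 = -2
  a_4 = 3·-2 + -3·5 + -1·4 = -25
  a_5 = 3·-25 + -3·-2 + -1·5 = -74
  a_6 = 3·-74 + -3·-25 + -1·-2 = -145
  a_7 = 3·-145 + -3·-74 + -1·-25 = -188
  a_8 = 3·-188 + -3·-145 + -1·-74 = -55
  a_9 = 3·-55 + -3·-188 + -1·-145 = 544
  a_10 = 3·544 + -3·-55 + -1·-188 = 1985
  a_11 = 3·1985 + -3·544 + -1·-55 = 4378

3,-3,-1 ; 4378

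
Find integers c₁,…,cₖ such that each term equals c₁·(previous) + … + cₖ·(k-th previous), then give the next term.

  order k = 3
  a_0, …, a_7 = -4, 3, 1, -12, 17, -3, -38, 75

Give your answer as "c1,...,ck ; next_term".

-1,-1,2 ; -43

  a_3 = -1·1 + -1·3 + 2·-4 = -12
  a_4 = -1·-12 + -1·1 + 2·3 = 17
  a_5 = -1·17 + -1·-12 + 2·1 = -3
  a_6 = -1·-3 + -1·17 + 2·-12 = -38
  a_7 = -1·-38 + -1·-3 + 2·17 = 75
  a_8 = -1·75 + -1·-38 + 2·-3 = -43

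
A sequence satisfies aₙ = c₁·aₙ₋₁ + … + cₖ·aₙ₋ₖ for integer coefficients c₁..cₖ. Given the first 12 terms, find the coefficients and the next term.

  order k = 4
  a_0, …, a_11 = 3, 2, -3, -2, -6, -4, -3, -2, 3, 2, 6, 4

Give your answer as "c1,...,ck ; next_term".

  a_4 = 0·-2 + 1·-3 + 0·2 + -1·3 = -6
  a_5 = 0·-6 + 1·-2 + 0·-3 + -1·2 = -4
  a_6 = 0·-4 + 1·-6 + 0·-2 + -1·-3 = -3
  a_7 = 0·-3 + 1·-4 + 0·-6 + -1·-2 = -2
  a_8 = 0·-2 + 1·-3 + 0·-4 + -1·-6 = 3
  a_9 = 0·3 + 1·-2 + 0·-3 + -1·-4 = 2
  a_10 = 0·2 + 1·3 + 0·-2 + -1·-3 = 6
  a_11 = 0·6 + 1·2 + 0·3 + -1·-2 = 4
  a_12 = 0·4 + 1·6 + 0·2 + -1·3 = 3

0,1,0,-1 ; 3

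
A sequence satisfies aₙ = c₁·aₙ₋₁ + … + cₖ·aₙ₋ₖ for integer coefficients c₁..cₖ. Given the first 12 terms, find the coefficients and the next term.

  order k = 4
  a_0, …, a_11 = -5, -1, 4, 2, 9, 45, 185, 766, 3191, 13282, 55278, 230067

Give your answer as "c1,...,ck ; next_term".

3,4,3,2 ; 957541

  a_4 = 3·2 + 4·4 + 3·-1 + 2·-5 = 9
  a_5 = 3·9 + 4·2 + 3·4 + 2·-1 = 45
  a_6 = 3·45 + 4·9 + 3·2 + 2·4 = 185
  a_7 = 3·185 + 4·45 + 3·9 + 2·2 = 766
  a_8 = 3·766 + 4·185 + 3·45 + 2·9 = 3191
  a_9 = 3·3191 + 4·766 + 3·185 + 2·45 = 13282
  a_10 = 3·13282 + 4·3191 + 3·766 + 2·185 = 55278
  a_11 = 3·55278 + 4·13282 + 3·3191 + 2·766 = 230067
  a_12 = 3·230067 + 4·55278 + 3·13282 + 2·3191 = 957541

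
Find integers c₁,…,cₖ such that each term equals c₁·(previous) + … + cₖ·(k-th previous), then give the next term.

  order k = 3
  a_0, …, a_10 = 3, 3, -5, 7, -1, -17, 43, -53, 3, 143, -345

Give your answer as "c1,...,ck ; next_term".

-2,-2,1 ; 407

  a_3 = -2·-5 + -2·3 + 1·3 = 7
  a_4 = -2·7 + -2·-5 + 1·3 = -1
  a_5 = -2·-1 + -2·7 + 1·-5 = -17
  a_6 = -2·-17 + -2·-1 + 1·7 = 43
  a_7 = -2·43 + -2·-17 + 1·-1 = -53
  a_8 = -2·-53 + -2·43 + 1·-17 = 3
  a_9 = -2·3 + -2·-53 + 1·43 = 143
  a_10 = -2·143 + -2·3 + 1·-53 = -345
  a_11 = -2·-345 + -2·143 + 1·3 = 407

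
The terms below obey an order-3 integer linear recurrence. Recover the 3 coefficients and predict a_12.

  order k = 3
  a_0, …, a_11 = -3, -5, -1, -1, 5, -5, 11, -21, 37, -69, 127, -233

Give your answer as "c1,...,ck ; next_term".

  a_3 = -1·-1 + 1·-5 + -1·-3 = -1
  a_4 = -1·-1 + 1·-1 + -1·-5 = 5
  a_5 = -1·5 + 1·-1 + -1·-1 = -5
  a_6 = -1·-5 + 1·5 + -1·-1 = 11
  a_7 = -1·11 + 1·-5 + -1·5 = -21
  a_8 = -1·-21 + 1·11 + -1·-5 = 37
  a_9 = -1·37 + 1·-21 + -1·11 = -69
  a_10 = -1·-69 + 1·37 + -1·-21 = 127
  a_11 = -1·127 + 1·-69 + -1·37 = -233
  a_12 = -1·-233 + 1·127 + -1·-69 = 429

-1,1,-1 ; 429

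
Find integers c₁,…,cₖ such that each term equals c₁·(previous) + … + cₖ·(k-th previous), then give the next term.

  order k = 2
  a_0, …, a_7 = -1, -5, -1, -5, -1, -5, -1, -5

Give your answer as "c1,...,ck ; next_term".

0,1 ; -1

  a_2 = 0·-5 + 1·-1 = -1
  a_3 = 0·-1 + 1·-5 = -5
  a_4 = 0·-5 + 1·-1 = -1
  a_5 = 0·-1 + 1·-5 = -5
  a_6 = 0·-5 + 1·-1 = -1
  a_7 = 0·-1 + 1·-5 = -5
  a_8 = 0·-5 + 1·-1 = -1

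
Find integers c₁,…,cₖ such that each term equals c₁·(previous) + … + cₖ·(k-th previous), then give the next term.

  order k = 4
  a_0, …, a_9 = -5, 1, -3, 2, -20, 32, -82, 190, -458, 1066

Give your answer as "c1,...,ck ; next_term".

-1,2,-2,2 ; -2526

  a_4 = -1·2 + 2·-3 + -2·1 + 2·-5 = -20
  a_5 = -1·-20 + 2·2 + -2·-3 + 2·1 = 32
  a_6 = -1·32 + 2·-20 + -2·2 + 2·-3 = -82
  a_7 = -1·-82 + 2·32 + -2·-20 + 2·2 = 190
  a_8 = -1·190 + 2·-82 + -2·32 + 2·-20 = -458
  a_9 = -1·-458 + 2·190 + -2·-82 + 2·32 = 1066
  a_10 = -1·1066 + 2·-458 + -2·190 + 2·-82 = -2526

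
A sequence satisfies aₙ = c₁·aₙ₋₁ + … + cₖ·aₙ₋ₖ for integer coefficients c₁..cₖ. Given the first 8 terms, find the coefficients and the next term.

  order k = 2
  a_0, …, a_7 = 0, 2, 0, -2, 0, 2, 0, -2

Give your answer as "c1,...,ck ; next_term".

  a_2 = 0·2 + -1·0 = 0
  a_3 = 0·0 + -1·2 = -2
  a_4 = 0·-2 + -1·0 = 0
  a_5 = 0·0 + -1·-2 = 2
  a_6 = 0·2 + -1·0 = 0
  a_7 = 0·0 + -1·2 = -2
  a_8 = 0·-2 + -1·0 = 0

0,-1 ; 0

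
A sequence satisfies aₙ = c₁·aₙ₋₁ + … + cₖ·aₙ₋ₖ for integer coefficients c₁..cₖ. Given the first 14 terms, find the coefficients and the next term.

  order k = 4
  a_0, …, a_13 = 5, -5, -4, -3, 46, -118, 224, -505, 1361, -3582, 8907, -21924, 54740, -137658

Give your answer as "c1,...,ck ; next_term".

  a_4 = -3·-3 + -3·-4 + -4·-5 + 1·5 = 46
  a_5 = -3·46 + -3·-3 + -4·-4 + 1·-5 = -118
  a_6 = -3·-118 + -3·46 + -4·-3 + 1·-4 = 224
  a_7 = -3·224 + -3·-118 + -4·46 + 1·-3 = -505
  a_8 = -3·-505 + -3·224 + -4·-118 + 1·46 = 1361
  a_9 = -3·1361 + -3·-505 + -4·224 + 1·-118 = -3582
  a_10 = -3·-3582 + -3·1361 + -4·-505 + 1·224 = 8907
  a_11 = -3·8907 + -3·-3582 + -4·1361 + 1·-505 = -21924
  a_12 = -3·-21924 + -3·8907 + -4·-3582 + 1·1361 = 54740
  a_13 = -3·54740 + -3·-21924 + -4·8907 + 1·-3582 = -137658
  a_14 = -3·-137658 + -3·54740 + -4·-21924 + 1·8907 = 345357

-3,-3,-4,1 ; 345357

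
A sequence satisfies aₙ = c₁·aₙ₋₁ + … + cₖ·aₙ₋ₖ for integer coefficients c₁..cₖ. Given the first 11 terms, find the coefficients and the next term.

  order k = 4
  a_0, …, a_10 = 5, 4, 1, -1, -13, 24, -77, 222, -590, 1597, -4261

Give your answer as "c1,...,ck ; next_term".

  a_4 = -3·-1 + 0·1 + 1·4 + -4·5 = -13
  a_5 = -3·-13 + 0·-1 + 1·1 + -4·4 = 24
  a_6 = -3·24 + 0·-13 + 1·-1 + -4·1 = -77
  a_7 = -3·-77 + 0·24 + 1·-13 + -4·-1 = 222
  a_8 = -3·222 + 0·-77 + 1·24 + -4·-13 = -590
  a_9 = -3·-590 + 0·222 + 1·-77 + -4·24 = 1597
  a_10 = -3·1597 + 0·-590 + 1·222 + -4·-77 = -4261
  a_11 = -3·-4261 + 0·1597 + 1·-590 + -4·222 = 11305

-3,0,1,-4 ; 11305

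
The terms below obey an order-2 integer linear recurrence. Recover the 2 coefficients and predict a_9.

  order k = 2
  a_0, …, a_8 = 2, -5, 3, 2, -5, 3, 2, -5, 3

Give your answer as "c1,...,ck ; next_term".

  a_2 = -1·-5 + -1·2 = 3
  a_3 = -1·3 + -1·-5 = 2
  a_4 = -1·2 + -1·3 = -5
  a_5 = -1·-5 + -1·2 = 3
  a_6 = -1·3 + -1·-5 = 2
  a_7 = -1·2 + -1·3 = -5
  a_8 = -1·-5 + -1·2 = 3
  a_9 = -1·3 + -1·-5 = 2

-1,-1 ; 2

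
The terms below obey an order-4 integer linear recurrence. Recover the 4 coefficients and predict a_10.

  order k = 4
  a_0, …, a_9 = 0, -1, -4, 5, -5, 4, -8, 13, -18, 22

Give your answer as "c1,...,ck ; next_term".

  a_4 = -1·5 + 0·-4 + 0·-1 + 1·0 = -5
  a_5 = -1·-5 + 0·5 + 0·-4 + 1·-1 = 4
  a_6 = -1·4 + 0·-5 + 0·5 + 1·-4 = -8
  a_7 = -1·-8 + 0·4 + 0·-5 + 1·5 = 13
  a_8 = -1·13 + 0·-8 + 0·4 + 1·-5 = -18
  a_9 = -1·-18 + 0·13 + 0·-8 + 1·4 = 22
  a_10 = -1·22 + 0·-18 + 0·13 + 1·-8 = -30

-1,0,0,1 ; -30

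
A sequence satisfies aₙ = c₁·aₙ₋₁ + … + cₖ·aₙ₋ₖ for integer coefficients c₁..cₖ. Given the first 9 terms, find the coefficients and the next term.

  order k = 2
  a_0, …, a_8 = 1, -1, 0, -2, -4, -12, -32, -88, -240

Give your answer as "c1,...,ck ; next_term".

2,2 ; -656

  a_2 = 2·-1 + 2·1 = 0
  a_3 = 2·0 + 2·-1 = -2
  a_4 = 2·-2 + 2·0 = -4
  a_5 = 2·-4 + 2·-2 = -12
  a_6 = 2·-12 + 2·-4 = -32
  a_7 = 2·-32 + 2·-12 = -88
  a_8 = 2·-88 + 2·-32 = -240
  a_9 = 2·-240 + 2·-88 = -656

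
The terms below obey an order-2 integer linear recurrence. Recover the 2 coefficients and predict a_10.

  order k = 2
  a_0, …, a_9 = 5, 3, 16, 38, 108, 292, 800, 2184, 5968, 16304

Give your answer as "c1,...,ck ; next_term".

  a_2 = 2·3 + 2·5 = 16
  a_3 = 2·16 + 2·3 = 38
  a_4 = 2·38 + 2·16 = 108
  a_5 = 2·108 + 2·38 = 292
  a_6 = 2·292 + 2·108 = 800
  a_7 = 2·800 + 2·292 = 2184
  a_8 = 2·2184 + 2·800 = 5968
  a_9 = 2·5968 + 2·2184 = 16304
  a_10 = 2·16304 + 2·5968 = 44544

2,2 ; 44544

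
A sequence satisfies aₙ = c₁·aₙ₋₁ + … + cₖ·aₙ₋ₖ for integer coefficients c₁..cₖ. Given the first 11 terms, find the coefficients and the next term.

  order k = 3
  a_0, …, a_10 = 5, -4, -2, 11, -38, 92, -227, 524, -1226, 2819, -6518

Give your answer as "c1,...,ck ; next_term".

  a_3 = -2·-2 + 2·-4 + 3·5 = 11
  a_4 = -2·11 + 2·-2 + 3·-4 = -38
  a_5 = -2·-38 + 2·11 + 3·-2 = 92
  a_6 = -2·92 + 2·-38 + 3·11 = -227
  a_7 = -2·-227 + 2·92 + 3·-38 = 524
  a_8 = -2·524 + 2·-227 + 3·92 = -1226
  a_9 = -2·-1226 + 2·524 + 3·-227 = 2819
  a_10 = -2·2819 + 2·-1226 + 3·524 = -6518
  a_11 = -2·-6518 + 2·2819 + 3·-1226 = 14996

-2,2,3 ; 14996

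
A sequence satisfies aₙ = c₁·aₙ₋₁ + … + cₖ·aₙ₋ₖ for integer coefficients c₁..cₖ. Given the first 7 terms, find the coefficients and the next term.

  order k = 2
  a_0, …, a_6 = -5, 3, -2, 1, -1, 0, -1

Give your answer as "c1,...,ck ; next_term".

1,1 ; -1

  a_2 = 1·3 + 1·-5 = -2
  a_3 = 1·-2 + 1·3 = 1
  a_4 = 1·1 + 1·-2 = -1
  a_5 = 1·-1 + 1·1 = 0
  a_6 = 1·0 + 1·-1 = -1
  a_7 = 1·-1 + 1·0 = -1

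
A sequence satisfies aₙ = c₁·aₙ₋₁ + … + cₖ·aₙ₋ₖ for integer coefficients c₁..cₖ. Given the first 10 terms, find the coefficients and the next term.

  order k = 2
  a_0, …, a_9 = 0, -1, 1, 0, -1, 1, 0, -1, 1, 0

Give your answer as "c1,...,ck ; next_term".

-1,-1 ; -1

  a_2 = -1·-1 + -1·0 = 1
  a_3 = -1·1 + -1·-1 = 0
  a_4 = -1·0 + -1·1 = -1
  a_5 = -1·-1 + -1·0 = 1
  a_6 = -1·1 + -1·-1 = 0
  a_7 = -1·0 + -1·1 = -1
  a_8 = -1·-1 + -1·0 = 1
  a_9 = -1·1 + -1·-1 = 0
  a_10 = -1·0 + -1·1 = -1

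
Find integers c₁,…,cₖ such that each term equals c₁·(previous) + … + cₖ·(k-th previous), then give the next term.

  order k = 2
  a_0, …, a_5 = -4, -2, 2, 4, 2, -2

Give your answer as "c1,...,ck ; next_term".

1,-1 ; -4

  a_2 = 1·-2 + -1·-4 = 2
  a_3 = 1·2 + -1·-2 = 4
  a_4 = 1·4 + -1·2 = 2
  a_5 = 1·2 + -1·4 = -2
  a_6 = 1·-2 + -1·2 = -4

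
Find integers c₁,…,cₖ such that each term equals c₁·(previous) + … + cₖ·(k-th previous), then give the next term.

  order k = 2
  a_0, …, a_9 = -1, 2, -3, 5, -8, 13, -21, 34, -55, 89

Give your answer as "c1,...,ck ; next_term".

-1,1 ; -144

  a_2 = -1·2 + 1·-1 = -3
  a_3 = -1·-3 + 1·2 = 5
  a_4 = -1·5 + 1·-3 = -8
  a_5 = -1·-8 + 1·5 = 13
  a_6 = -1·13 + 1·-8 = -21
  a_7 = -1·-21 + 1·13 = 34
  a_8 = -1·34 + 1·-21 = -55
  a_9 = -1·-55 + 1·34 = 89
  a_10 = -1·89 + 1·-55 = -144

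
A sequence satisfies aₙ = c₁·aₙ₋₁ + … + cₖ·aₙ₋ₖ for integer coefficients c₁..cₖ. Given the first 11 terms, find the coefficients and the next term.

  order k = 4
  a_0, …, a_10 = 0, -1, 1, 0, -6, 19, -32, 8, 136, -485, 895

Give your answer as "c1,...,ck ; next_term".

  a_4 = -3·0 + -4·1 + 2·-1 + 1·0 = -6
  a_5 = -3·-6 + -4·0 + 2·1 + 1·-1 = 19
  a_6 = -3·19 + -4·-6 + 2·0 + 1·1 = -32
  a_7 = -3·-32 + -4·19 + 2·-6 + 1·0 = 8
  a_8 = -3·8 + -4·-32 + 2·19 + 1·-6 = 136
  a_9 = -3·136 + -4·8 + 2·-32 + 1·19 = -485
  a_10 = -3·-485 + -4·136 + 2·8 + 1·-32 = 895
  a_11 = -3·895 + -4·-485 + 2·136 + 1·8 = -465

-3,-4,2,1 ; -465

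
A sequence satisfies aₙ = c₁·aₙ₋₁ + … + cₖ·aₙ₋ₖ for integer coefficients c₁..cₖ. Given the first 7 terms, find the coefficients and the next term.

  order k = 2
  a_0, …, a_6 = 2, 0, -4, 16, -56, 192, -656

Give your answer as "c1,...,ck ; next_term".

  a_2 = -4·0 + -2·2 = -4
  a_3 = -4·-4 + -2·0 = 16
  a_4 = -4·16 + -2·-4 = -56
  a_5 = -4·-56 + -2·16 = 192
  a_6 = -4·192 + -2·-56 = -656
  a_7 = -4·-656 + -2·192 = 2240

-4,-2 ; 2240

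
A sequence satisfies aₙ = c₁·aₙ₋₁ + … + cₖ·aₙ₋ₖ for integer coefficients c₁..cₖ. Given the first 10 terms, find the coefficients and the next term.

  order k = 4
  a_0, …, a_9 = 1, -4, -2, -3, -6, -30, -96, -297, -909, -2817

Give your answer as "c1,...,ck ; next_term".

3,0,0,3 ; -8739

  a_4 = 3·-3 + 0·-2 + 0·-4 + 3·1 = -6
  a_5 = 3·-6 + 0·-3 + 0·-2 + 3·-4 = -30
  a_6 = 3·-30 + 0·-6 + 0·-3 + 3·-2 = -96
  a_7 = 3·-96 + 0·-30 + 0·-6 + 3·-3 = -297
  a_8 = 3·-297 + 0·-96 + 0·-30 + 3·-6 = -909
  a_9 = 3·-909 + 0·-297 + 0·-96 + 3·-30 = -2817
  a_10 = 3·-2817 + 0·-909 + 0·-297 + 3·-96 = -8739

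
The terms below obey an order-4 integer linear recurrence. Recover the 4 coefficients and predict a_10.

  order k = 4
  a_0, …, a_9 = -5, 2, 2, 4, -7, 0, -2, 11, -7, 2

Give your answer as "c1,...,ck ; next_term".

0,0,-1,1 ; -13

  a_4 = 0·4 + 0·2 + -1·2 + 1·-5 = -7
  a_5 = 0·-7 + 0·4 + -1·2 + 1·2 = 0
  a_6 = 0·0 + 0·-7 + -1·4 + 1·2 = -2
  a_7 = 0·-2 + 0·0 + -1·-7 + 1·4 = 11
  a_8 = 0·11 + 0·-2 + -1·0 + 1·-7 = -7
  a_9 = 0·-7 + 0·11 + -1·-2 + 1·0 = 2
  a_10 = 0·2 + 0·-7 + -1·11 + 1·-2 = -13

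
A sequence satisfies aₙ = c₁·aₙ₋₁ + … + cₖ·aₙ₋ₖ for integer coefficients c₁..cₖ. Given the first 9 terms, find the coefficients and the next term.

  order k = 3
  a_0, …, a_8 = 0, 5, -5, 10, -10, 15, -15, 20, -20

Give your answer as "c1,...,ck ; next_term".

-1,1,1 ; 25

  a_3 = -1·-5 + 1·5 + 1·0 = 10
  a_4 = -1·10 + 1·-5 + 1·5 = -10
  a_5 = -1·-10 + 1·10 + 1·-5 = 15
  a_6 = -1·15 + 1·-10 + 1·10 = -15
  a_7 = -1·-15 + 1·15 + 1·-10 = 20
  a_8 = -1·20 + 1·-15 + 1·15 = -20
  a_9 = -1·-20 + 1·20 + 1·-15 = 25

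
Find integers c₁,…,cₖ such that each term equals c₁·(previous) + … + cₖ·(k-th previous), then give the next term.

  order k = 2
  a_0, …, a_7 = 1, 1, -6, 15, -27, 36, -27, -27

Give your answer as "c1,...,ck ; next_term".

  a_2 = -3·1 + -3·1 = -6
  a_3 = -3·-6 + -3·1 = 15
  a_4 = -3·15 + -3·-6 = -27
  a_5 = -3·-27 + -3·15 = 36
  a_6 = -3·36 + -3·-27 = -27
  a_7 = -3·-27 + -3·36 = -27
  a_8 = -3·-27 + -3·-27 = 162

-3,-3 ; 162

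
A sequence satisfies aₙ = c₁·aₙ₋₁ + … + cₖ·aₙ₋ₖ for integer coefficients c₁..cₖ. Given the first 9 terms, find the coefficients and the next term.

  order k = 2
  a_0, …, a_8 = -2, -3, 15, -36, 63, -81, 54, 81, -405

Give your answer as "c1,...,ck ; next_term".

  a_2 = -3·-3 + -3·-2 = 15
  a_3 = -3·15 + -3·-3 = -36
  a_4 = -3·-36 + -3·15 = 63
  a_5 = -3·63 + -3·-36 = -81
  a_6 = -3·-81 + -3·63 = 54
  a_7 = -3·54 + -3·-81 = 81
  a_8 = -3·81 + -3·54 = -405
  a_9 = -3·-405 + -3·81 = 972

-3,-3 ; 972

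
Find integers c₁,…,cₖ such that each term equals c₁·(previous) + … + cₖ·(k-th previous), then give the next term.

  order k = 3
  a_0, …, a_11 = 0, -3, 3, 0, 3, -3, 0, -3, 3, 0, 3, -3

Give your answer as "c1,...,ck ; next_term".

0,0,-1 ; 0

  a_3 = 0·3 + 0·-3 + -1·0 = 0
  a_4 = 0·0 + 0·3 + -1·-3 = 3
  a_5 = 0·3 + 0·0 + -1·3 = -3
  a_6 = 0·-3 + 0·3 + -1·0 = 0
  a_7 = 0·0 + 0·-3 + -1·3 = -3
  a_8 = 0·-3 + 0·0 + -1·-3 = 3
  a_9 = 0·3 + 0·-3 + -1·0 = 0
  a_10 = 0·0 + 0·3 + -1·-3 = 3
  a_11 = 0·3 + 0·0 + -1·3 = -3
  a_12 = 0·-3 + 0·3 + -1·0 = 0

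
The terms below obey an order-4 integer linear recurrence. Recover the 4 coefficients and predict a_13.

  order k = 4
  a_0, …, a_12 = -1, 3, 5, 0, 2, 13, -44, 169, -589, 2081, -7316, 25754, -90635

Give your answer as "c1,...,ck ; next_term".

  a_4 = -4·0 + -1·5 + 3·3 + 2·-1 = 2
  a_5 = -4·2 + -1·0 + 3·5 + 2·3 = 13
  a_6 = -4·13 + -1·2 + 3·0 + 2·5 = -44
  a_7 = -4·-44 + -1·13 + 3·2 + 2·0 = 169
  a_8 = -4·169 + -1·-44 + 3·13 + 2·2 = -589
  a_9 = -4·-589 + -1·169 + 3·-44 + 2·13 = 2081
  a_10 = -4·2081 + -1·-589 + 3·169 + 2·-44 = -7316
  a_11 = -4·-7316 + -1·2081 + 3·-589 + 2·169 = 25754
  a_12 = -4·25754 + -1·-7316 + 3·2081 + 2·-589 = -90635
  a_13 = -4·-90635 + -1·25754 + 3·-7316 + 2·2081 = 319000

-4,-1,3,2 ; 319000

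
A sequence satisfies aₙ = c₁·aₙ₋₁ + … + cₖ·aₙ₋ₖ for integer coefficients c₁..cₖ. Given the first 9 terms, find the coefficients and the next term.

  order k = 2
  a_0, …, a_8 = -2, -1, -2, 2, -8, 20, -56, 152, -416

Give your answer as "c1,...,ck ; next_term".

-2,2 ; 1136

  a_2 = -2·-1 + 2·-2 = -2
  a_3 = -2·-2 + 2·-1 = 2
  a_4 = -2·2 + 2·-2 = -8
  a_5 = -2·-8 + 2·2 = 20
  a_6 = -2·20 + 2·-8 = -56
  a_7 = -2·-56 + 2·20 = 152
  a_8 = -2·152 + 2·-56 = -416
  a_9 = -2·-416 + 2·152 = 1136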